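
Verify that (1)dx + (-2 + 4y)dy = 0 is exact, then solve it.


Check exactness: ∂M/∂y = 0 and ∂N/∂x = 0; equal, so the equation is exact.
Integrate M with respect to x (treating y as constant): ∫M dx = x + h(y).
Differentiate w.r.t. y and set equal to N: the x-dependent terms already match, leaving h'(y) = -2 + 4y. Integrate: h(y) = -2y + 2y^2.
So F(x,y) = x - 2y + 2y^2.
General solution: x - 2y + 2y^2 = C.


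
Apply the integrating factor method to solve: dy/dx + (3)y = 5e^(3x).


P(x) = 3 ⇒ μ = e^(3x).
(μ y)' = 5e^(6x) ⇒ μ y = (5/6)e^(6x) + C.
Divide by μ: y = (5/6)e^(3x) + Ce^(-3x).


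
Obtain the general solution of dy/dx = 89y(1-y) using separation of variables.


Separate: dy/[y(1-y)] = 89 dx.
Partial fractions: 1/[y(1-y)] = 1/y + 1/(1-y).
Integrate: ln|y/(1-y)| = 89x + C₀.
Solve for y: y = 1/(1 + Ce^(-89x)).


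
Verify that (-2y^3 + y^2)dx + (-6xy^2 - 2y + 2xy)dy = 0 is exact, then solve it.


Check exactness: ∂M/∂y = -6y^2 + 2y and ∂N/∂x = -6y^2 + 2y; equal, so the equation is exact.
Integrate M with respect to x (treating y as constant): ∫M dx = -2xy^3 + xy^2 + h(y).
Differentiate w.r.t. y and set equal to N: the x-dependent terms already match, leaving h'(y) = -2y. Integrate: h(y) = -y^2.
So F(x,y) = -2xy^3 - y^2 + xy^2.
General solution: -2xy^3 - y^2 + xy^2 = C.


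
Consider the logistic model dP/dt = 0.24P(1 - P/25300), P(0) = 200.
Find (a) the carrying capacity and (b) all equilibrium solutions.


Logistic ODE dP/dt = 0.24P(1 - P/25300) has equilibria where dP/dt = 0, i.e. P = 0 or P = 25300.
The coefficient (1 - P/K) = 0 when P = K, identifying K = 25300 as the carrying capacity.
(a) K = 25300; (b) equilibria P = 0 and P = 25300.


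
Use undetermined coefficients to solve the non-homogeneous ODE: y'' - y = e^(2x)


Characteristic roots of r² - 1 = 0 are 1, -1.
y_h = C₁e^(x) + C₂e^(-x).
Forcing exponent 2 is not a characteristic root; try y_p = Ae^(2x).
Substitute: A·(4 + (0)·2 + (-1)) = A·3 = 1, so A = 1/3.
General solution: y = C₁e^(x) + C₂e^(-x) + (1/3)e^(2x).


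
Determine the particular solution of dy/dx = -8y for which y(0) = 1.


General solution of y' = -8y is y = Ce^(-8x).
Apply y(0) = 1: C = 1.
Particular solution: y = e^(-8x).


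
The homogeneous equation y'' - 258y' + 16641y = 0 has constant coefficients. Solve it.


Characteristic equation: r² - 258r + 16641 = 0, i.e. (r - 129)² = 0.
Repeated root r = 129; include an x factor for the second linearly independent solution.
General solution: y = (C₁ + C₂x)e^(129x).


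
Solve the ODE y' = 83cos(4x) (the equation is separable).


g(y) = 1, so integrate directly: y = ∫ 83cos(4x) dx = (83/4)sin(4x) + C.


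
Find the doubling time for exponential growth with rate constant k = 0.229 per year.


Exponential growth: P(t) = P₀ e^(0.229t). Set P(t)/P₀ = 2: e^(0.229t) = 2.
Solve: t = ln(2)/0.229 ≈ 3.03 years.


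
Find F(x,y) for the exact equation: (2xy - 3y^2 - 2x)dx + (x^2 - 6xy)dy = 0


Check exactness: ∂M/∂y = 2x - 6y and ∂N/∂x = 2x - 6y; equal, so the equation is exact.
Integrate M with respect to x (treating y as constant): ∫M dx = x^2y - 3xy^2 - x^2 + h(y).
Differentiate w.r.t. y and set equal to N: all terms match, so h'(y) = 0 and h is a constant absorbed into C.
General solution: x^2y - 3xy^2 - x^2 = C.


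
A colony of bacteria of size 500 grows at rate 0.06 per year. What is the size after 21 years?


The ODE dP/dt = 0.06P has solution P(t) = P(0)e^(0.06t).
Substitute P(0) = 500 and t = 21: P(21) = 500 e^(1.26) ≈ 1763.


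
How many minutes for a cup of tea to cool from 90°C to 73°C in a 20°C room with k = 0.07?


From T(t) = T_a + (T₀ - T_a)e^(-kt), set T(t) = 73:
(73 - 20) / (90 - 20) = e^(-0.07t), so t = -ln(0.757)/0.07 ≈ 4.0 minutes.


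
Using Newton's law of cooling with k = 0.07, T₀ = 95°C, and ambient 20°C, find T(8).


Newton's law: dT/dt = -k(T - T_a) has solution T(t) = T_a + (T₀ - T_a)e^(-kt).
Plug in T_a = 20, T₀ = 95, k = 0.07, t = 8: T(8) = 20 + (75)e^(-0.56) ≈ 62.8°C.


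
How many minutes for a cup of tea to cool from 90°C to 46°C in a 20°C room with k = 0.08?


From T(t) = T_a + (T₀ - T_a)e^(-kt), set T(t) = 46:
(46 - 20) / (90 - 20) = e^(-0.08t), so t = -ln(0.371)/0.08 ≈ 12.4 minutes.


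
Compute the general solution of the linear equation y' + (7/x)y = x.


P(x) = 7/x ⇒ μ = x^7.
(x^7 y)' = x^7·x^1 = x^8.
Integrate: x^7 y = x^9/(9) + C.
Solve for y: y = (1/9)x^2 + C/x^7.


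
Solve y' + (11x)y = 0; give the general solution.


P(x) = 11x ⇒ μ = e^((11/2)x²).
Q(x) = 0 so μ y is constant: y = Ce^(-(11/2)x²).


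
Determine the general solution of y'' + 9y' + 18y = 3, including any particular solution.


Characteristic roots of r² + 9r + 18 = 0 are -6, -3.
y_h = C₁e^(-6x) + C₂e^(-3x).
Constant forcing; try y_p = A. Then 18A = 3 ⇒ A = 1/6.
General solution: y = C₁e^(-6x) + C₂e^(-3x) + 1/6.


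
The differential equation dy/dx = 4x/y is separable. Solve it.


Separate variables: y dy = 4x dx.
Integrate both sides: y²/2 = 2x^2 + C₀.
Multiply by 2: y² = 4x^2 + C.


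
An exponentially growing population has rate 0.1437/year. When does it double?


Exponential growth: P(t) = P₀ e^(0.1437t). Set P(t)/P₀ = 2: e^(0.1437t) = 2.
Solve: t = ln(2)/0.1437 ≈ 4.82 years.


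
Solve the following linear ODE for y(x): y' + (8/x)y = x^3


P(x) = 8/x ⇒ μ = x^8.
(x^8 y)' = x^8·x^3 = x^11.
Integrate: x^8 y = x^12/(12) + C.
Solve for y: y = (1/12)x^4 + C/x^8.


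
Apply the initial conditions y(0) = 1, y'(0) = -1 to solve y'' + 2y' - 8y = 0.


Characteristic roots of r² + 2r - 8 = 0 are -4, 2.
General solution y = c₁ e^(-4x) + c₂ e^(2x).
Apply y(0) = 1: c₁ + c₂ = 1. Apply y'(0) = -1: -4 c₁ + 2 c₂ = -1.
Solve: c₁ = 1/2, c₂ = 1/2.
Particular solution: y = (1/2)e^(-4x) + (1/2)e^(2x).


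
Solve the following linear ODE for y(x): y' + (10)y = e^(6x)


P(x) = 10 ⇒ μ = e^(10x).
(μ y)' = e^(16x) ⇒ μ y = e^(16x)/16 + C.
Divide by μ: y = (1/16)e^(6x) + Ce^(-10x).


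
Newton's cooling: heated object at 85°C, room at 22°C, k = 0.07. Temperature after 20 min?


Newton's law: dT/dt = -k(T - T_a) has solution T(t) = T_a + (T₀ - T_a)e^(-kt).
Plug in T_a = 22, T₀ = 85, k = 0.07, t = 20: T(20) = 22 + (63)e^(-1.40) ≈ 37.5°C.


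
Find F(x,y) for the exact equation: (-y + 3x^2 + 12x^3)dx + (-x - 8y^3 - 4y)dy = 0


Check exactness: ∂M/∂y = -1 and ∂N/∂x = -1; equal, so the equation is exact.
Integrate M with respect to x (treating y as constant): ∫M dx = -xy + x^3 + 3x^4 + h(y).
Differentiate w.r.t. y and set equal to N: the x-dependent terms already match, leaving h'(y) = -8y^3 - 4y. Integrate: h(y) = -2y^4 - 2y^2.
So F(x,y) = -xy + x^3 + 3x^4 - 2y^4 - 2y^2.
General solution: -xy + x^3 + 3x^4 - 2y^4 - 2y^2 = C.


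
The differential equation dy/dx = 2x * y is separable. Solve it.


Separate variables: dy/y = 2x dx.
Integrate: ln|y| = x^2 + C₀.
Exponentiate: y = Ce^(x^2).


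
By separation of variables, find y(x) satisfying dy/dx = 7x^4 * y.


Separate variables: dy/y = 7x^4 dx.
Integrate: ln|y| = (7/5)x^5 + C₀.
Exponentiate: y = Ce^((7/5)x^5).


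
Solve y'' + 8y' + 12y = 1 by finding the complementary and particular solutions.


Characteristic roots of r² + 8r + 12 = 0 are -6, -2.
y_h = C₁e^(-6x) + C₂e^(-2x).
Constant forcing; try y_p = A. Then 12A = 1 ⇒ A = 1/12.
General solution: y = C₁e^(-6x) + C₂e^(-2x) + 1/12.


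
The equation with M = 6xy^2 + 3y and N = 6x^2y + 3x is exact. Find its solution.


Check exactness: ∂M/∂y = 12xy + 3 and ∂N/∂x = 12xy + 3; equal, so the equation is exact.
Integrate M with respect to x (treating y as constant): ∫M dx = 3x^2y^2 + 3xy + h(y).
Differentiate w.r.t. y and set equal to N: all terms match, so h'(y) = 0 and h is a constant absorbed into C.
General solution: 3x^2y^2 + 3xy = C.


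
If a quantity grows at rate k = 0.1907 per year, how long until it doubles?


Exponential growth: P(t) = P₀ e^(0.1907t). Set P(t)/P₀ = 2: e^(0.1907t) = 2.
Solve: t = ln(2)/0.1907 ≈ 3.63 years.


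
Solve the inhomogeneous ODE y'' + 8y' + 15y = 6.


Characteristic roots of r² + 8r + 15 = 0 are -5, -3.
y_h = C₁e^(-5x) + C₂e^(-3x).
Constant forcing; try y_p = A. Then 15A = 6 ⇒ A = 2/5.
General solution: y = C₁e^(-5x) + C₂e^(-3x) + 2/5.


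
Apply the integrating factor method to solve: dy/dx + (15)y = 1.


P(x) = 15, Q(x) = 1; integrating factor μ = e^(15x).
(μ y)' = e^(15x) ⇒ μ y = (1/15)e^(15x) + C.
Divide by μ: y = 1/15 + Ce^(-15x).


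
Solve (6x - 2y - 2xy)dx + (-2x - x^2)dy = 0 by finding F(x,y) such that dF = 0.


Check exactness: ∂M/∂y = -2 - 2x and ∂N/∂x = -2 - 2x; equal, so the equation is exact.
Integrate M with respect to x (treating y as constant): ∫M dx = 3x^2 - 2xy - x^2y + h(y).
Differentiate w.r.t. y and set equal to N: all terms match, so h'(y) = 0 and h is a constant absorbed into C.
General solution: 3x^2 - 2xy - x^2y = C.


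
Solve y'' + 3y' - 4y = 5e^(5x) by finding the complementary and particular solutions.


Characteristic roots of r² + 3r - 4 = 0 are 1, -4.
y_h = C₁e^(x) + C₂e^(-4x).
Forcing exponent 5 is not a characteristic root; try y_p = Ae^(5x).
Substitute: A·(25 + (3)·5 + (-4)) = A·36 = 5, so A = 5/36.
General solution: y = C₁e^(x) + C₂e^(-4x) + (5/36)e^(5x).


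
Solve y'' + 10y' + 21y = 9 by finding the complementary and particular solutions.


Characteristic roots of r² + 10r + 21 = 0 are -7, -3.
y_h = C₁e^(-7x) + C₂e^(-3x).
Constant forcing; try y_p = A. Then 21A = 9 ⇒ A = 3/7.
General solution: y = C₁e^(-7x) + C₂e^(-3x) + 3/7.


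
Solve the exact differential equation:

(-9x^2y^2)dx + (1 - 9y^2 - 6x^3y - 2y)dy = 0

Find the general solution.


Check exactness: ∂M/∂y = -18x^2y and ∂N/∂x = -18x^2y; equal, so the equation is exact.
Integrate M with respect to x (treating y as constant): ∫M dx = -3x^3y^2 + h(y).
Differentiate w.r.t. y and set equal to N: the x-dependent terms already match, leaving h'(y) = 1 - 9y^2 - 2y. Integrate: h(y) = y - 3y^3 - y^2.
So F(x,y) = y - 3y^3 - 3x^3y^2 - y^2.
General solution: y - 3y^3 - 3x^3y^2 - y^2 = C.


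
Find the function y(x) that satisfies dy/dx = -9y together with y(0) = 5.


General solution of y' = -9y is y = Ce^(-9x).
Apply y(0) = 5: C = 5.
Particular solution: y = 5e^(-9x).


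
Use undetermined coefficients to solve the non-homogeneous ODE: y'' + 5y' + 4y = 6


Characteristic roots of r² + 5r + 4 = 0 are -4, -1.
y_h = C₁e^(-4x) + C₂e^(-x).
Constant forcing; try y_p = A. Then 4A = 6 ⇒ A = 3/2.
General solution: y = C₁e^(-4x) + C₂e^(-x) + 3/2.


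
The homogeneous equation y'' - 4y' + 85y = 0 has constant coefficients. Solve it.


Characteristic equation: r² - 4r + 85 = 0.
Discriminant is negative; roots r = 2 ± 9i (complex conjugate pair).
General solution uses e^(α x)(C₁ cos(β x) + C₂ sin(β x)): y = e^(2x)(C₁cos(9x) + C₂sin(9x)).


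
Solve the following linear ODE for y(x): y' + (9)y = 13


P(x) = 9, Q(x) = 13; integrating factor μ = e^(9x).
(μ y)' = 13e^(9x) ⇒ μ y = (13/9)e^(9x) + C.
Divide by μ: y = 13/9 + Ce^(-9x).


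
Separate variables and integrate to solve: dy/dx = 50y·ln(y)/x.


Separate: dy/[y ln(y)] = 50 dx/x.
Substitute u = ln(y): du/u = 50 dx/x.
Integrate: ln|ln(y)| = 50ln|x| + C₀, hence ln(y) = C·x^50.


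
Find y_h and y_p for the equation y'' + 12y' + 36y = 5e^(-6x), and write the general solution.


Characteristic polynomial (r + 6)² = 0; repeated root r = -6.
y_h = (C₁ + C₂x)e^(-6x). Forcing matches the repeated root (resonance), so try y_p = Ax² e^(-6x).
Substitute and solve for A: 2A = 5, so A = 5/2.
General solution: y = (C₁ + C₂x + (5/2)x²)e^(-6x).


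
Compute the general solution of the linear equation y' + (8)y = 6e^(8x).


P(x) = 8 ⇒ μ = e^(8x).
(μ y)' = 6e^(16x) ⇒ μ y = (6/16)e^(16x) + C.
Divide by μ: y = (3/8)e^(8x) + Ce^(-8x).


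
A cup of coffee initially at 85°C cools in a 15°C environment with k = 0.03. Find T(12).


Newton's law: dT/dt = -k(T - T_a) has solution T(t) = T_a + (T₀ - T_a)e^(-kt).
Plug in T_a = 15, T₀ = 85, k = 0.03, t = 12: T(12) = 15 + (70)e^(-0.36) ≈ 63.8°C.


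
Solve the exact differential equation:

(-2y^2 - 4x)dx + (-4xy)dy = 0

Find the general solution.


Check exactness: ∂M/∂y = -4y and ∂N/∂x = -4y; equal, so the equation is exact.
Integrate M with respect to x (treating y as constant): ∫M dx = -2xy^2 - 2x^2 + h(y).
Differentiate w.r.t. y and set equal to N: all terms match, so h'(y) = 0 and h is a constant absorbed into C.
General solution: -2xy^2 - 2x^2 = C.


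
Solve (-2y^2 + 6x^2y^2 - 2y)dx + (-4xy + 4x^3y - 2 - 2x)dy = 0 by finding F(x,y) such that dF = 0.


Check exactness: ∂M/∂y = -4y + 12x^2y - 2 and ∂N/∂x = -4y + 12x^2y - 2; equal, so the equation is exact.
Integrate M with respect to x (treating y as constant): ∫M dx = -2xy^2 + 2x^3y^2 - 2xy + h(y).
Differentiate w.r.t. y and set equal to N: the x-dependent terms already match, leaving h'(y) = -2. Integrate: h(y) = -2y.
So F(x,y) = -2xy^2 + 2x^3y^2 - 2y - 2xy.
General solution: -2xy^2 + 2x^3y^2 - 2y - 2xy = C.


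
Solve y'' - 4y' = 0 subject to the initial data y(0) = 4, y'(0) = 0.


Characteristic roots of r² - 4r = 0 are 0, 4.
General solution y = c₁ + c₂ e^(4x).
Apply y(0) = 4: c₁ + c₂ = 4. Apply y'(0) = 0: 0 c₁ + 4 c₂ = 0.
Solve: c₁ = 4, c₂ = 0.
Particular solution: y = 4 + 0e^(4x).


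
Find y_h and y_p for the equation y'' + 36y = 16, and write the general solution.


Homogeneous part: r² + 36 = 0 ⇒ r = ±6i, so y_h = C₁cos(6x) + C₂sin(6x).
Try constant y_p = A; plug in: 36A = 16 ⇒ A = 4/9.
General solution: y = C₁cos(6x) + C₂sin(6x) + 4/9.


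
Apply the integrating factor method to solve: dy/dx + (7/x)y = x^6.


P(x) = 7/x ⇒ μ = x^7.
(x^7 y)' = x^13 ⇒ x^7 y = x^14/(14) + C.
Solve for y: y = (1/14)x^7 + C/x^7.


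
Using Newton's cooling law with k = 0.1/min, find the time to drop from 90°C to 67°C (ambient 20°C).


From T(t) = T_a + (T₀ - T_a)e^(-kt), set T(t) = 67:
(67 - 20) / (90 - 20) = e^(-0.1t), so t = -ln(0.671)/0.1 ≈ 4.0 minutes.


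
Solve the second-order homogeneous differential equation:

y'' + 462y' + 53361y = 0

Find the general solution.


Characteristic equation: r² + 462r + 53361 = 0, i.e. (r + 231)² = 0.
Repeated root r = -231; include an x factor for the second linearly independent solution.
General solution: y = (C₁ + C₂x)e^(-231x).


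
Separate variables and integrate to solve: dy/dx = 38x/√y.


Separate: √y dy = 38x dx.
Integrate: (2/3)y^(3/2) = 19x² + C.


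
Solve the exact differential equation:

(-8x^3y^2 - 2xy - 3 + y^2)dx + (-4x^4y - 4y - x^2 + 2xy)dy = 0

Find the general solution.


Check exactness: ∂M/∂y = -16x^3y - 2x + 2y and ∂N/∂x = -16x^3y - 2x + 2y; equal, so the equation is exact.
Integrate M with respect to x (treating y as constant): ∫M dx = -2x^4y^2 - x^2y - 3x + xy^2 + h(y).
Differentiate w.r.t. y and set equal to N: the x-dependent terms already match, leaving h'(y) = -4y. Integrate: h(y) = -2y^2.
So F(x,y) = -2x^4y^2 - 2y^2 - x^2y - 3x + xy^2.
General solution: -2x^4y^2 - 2y^2 - x^2y - 3x + xy^2 = C.


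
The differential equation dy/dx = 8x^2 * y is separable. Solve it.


Separate variables: dy/y = 8x^2 dx.
Integrate: ln|y| = (8/3)x^3 + C₀.
Exponentiate: y = Ce^((8/3)x^3).


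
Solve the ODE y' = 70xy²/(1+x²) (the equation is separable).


Separate: dy/y² = 70x/(1+x²) dx.
Integrate LHS: ∫ dy/y² = -1/y.
Integrate RHS via u = 1+x²: 35ln(1+x²) + C.
Result: -1/y = 35ln(1+x²) + C.


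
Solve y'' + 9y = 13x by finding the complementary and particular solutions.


Homogeneous: r² + 9 = 0 ⇒ r = ±3i, y_h = C₁cos(3x) + C₂sin(3x).
Polynomial forcing; try y_p = Ax + B. Then y_p'' + 9 y_p = 9(Ax + B) = 13x, so B = 0 and A = 13/9.
General solution: y = C₁cos(3x) + C₂sin(3x) + (13/9)x.


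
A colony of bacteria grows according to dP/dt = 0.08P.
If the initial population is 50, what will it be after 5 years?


The ODE dP/dt = 0.08P has solution P(t) = P(0)e^(0.08t).
Substitute P(0) = 50 and t = 5: P(5) = 50 e^(0.40) ≈ 75.


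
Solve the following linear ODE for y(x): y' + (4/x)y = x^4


P(x) = 4/x ⇒ μ = x^4.
(x^4 y)' = x^8 ⇒ x^4 y = x^9/(9) + C.
Solve for y: y = (1/9)x^5 + C/x^4.


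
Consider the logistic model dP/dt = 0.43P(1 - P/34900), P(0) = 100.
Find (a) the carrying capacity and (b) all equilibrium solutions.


Logistic ODE dP/dt = 0.43P(1 - P/34900) has equilibria where dP/dt = 0, i.e. P = 0 or P = 34900.
The coefficient (1 - P/K) = 0 when P = K, identifying K = 34900 as the carrying capacity.
(a) K = 34900; (b) equilibria P = 0 and P = 34900.


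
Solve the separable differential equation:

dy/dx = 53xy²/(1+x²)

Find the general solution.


Separate: dy/y² = 53x/(1+x²) dx.
Integrate LHS: ∫ dy/y² = -1/y.
Integrate RHS via u = 1+x²: (53/2)ln(1+x²) + C.
Result: -1/y = (53/2)ln(1+x²) + C.


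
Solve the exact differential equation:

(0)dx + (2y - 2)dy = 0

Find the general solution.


Check exactness: ∂M/∂y = 0 and ∂N/∂x = 0; equal, so the equation is exact.
Integrate M with respect to x (treating y as constant): ∫M dx = 0 + h(y).
Differentiate w.r.t. y and set equal to N: the x-dependent terms already match, leaving h'(y) = 2y - 2. Integrate: h(y) = y^2 - 2y.
So F(x,y) = y^2 - 2y.
General solution: y^2 - 2y = C.


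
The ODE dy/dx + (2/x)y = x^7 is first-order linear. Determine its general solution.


P(x) = 2/x ⇒ μ = x^2.
(x^2 y)' = x^2·x^7 = x^9.
Integrate: x^2 y = x^10/(10) + C.
Solve for y: y = (1/10)x^8 + C/x^2.


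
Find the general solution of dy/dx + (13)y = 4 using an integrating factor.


P(x) = 13, Q(x) = 4; integrating factor μ = e^(13x).
(μ y)' = 4e^(13x) ⇒ μ y = (4/13)e^(13x) + C.
Divide by μ: y = 4/13 + Ce^(-13x).


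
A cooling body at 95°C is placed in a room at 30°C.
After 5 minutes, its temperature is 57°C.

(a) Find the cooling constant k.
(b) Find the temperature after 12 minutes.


Newton's law: T(t) = T_a + (T₀ - T_a)e^(-kt).
(a) Use T(5) = 57: (57 - 30)/(95 - 30) = e^(-k·5), so k = -ln(0.415)/5 ≈ 0.1757.
(b) Apply k to t = 12: T(12) = 30 + (65)e^(-2.109) ≈ 37.9°C.


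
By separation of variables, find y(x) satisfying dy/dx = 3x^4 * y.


Separate variables: dy/y = 3x^4 dx.
Integrate: ln|y| = (3/5)x^5 + C₀.
Exponentiate: y = Ce^((3/5)x^5).


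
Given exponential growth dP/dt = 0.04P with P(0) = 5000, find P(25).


The ODE dP/dt = 0.04P has solution P(t) = P(0)e^(0.04t).
Substitute P(0) = 5000 and t = 25: P(25) = 5000 e^(1.00) ≈ 13591.


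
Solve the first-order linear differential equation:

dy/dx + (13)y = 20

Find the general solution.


P(x) = 13, Q(x) = 20; integrating factor μ = e^(13x).
(μ y)' = 20e^(13x) ⇒ μ y = (20/13)e^(13x) + C.
Divide by μ: y = 20/13 + Ce^(-13x).


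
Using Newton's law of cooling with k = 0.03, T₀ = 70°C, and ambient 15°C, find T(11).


Newton's law: dT/dt = -k(T - T_a) has solution T(t) = T_a + (T₀ - T_a)e^(-kt).
Plug in T_a = 15, T₀ = 70, k = 0.03, t = 11: T(11) = 15 + (55)e^(-0.33) ≈ 54.5°C.


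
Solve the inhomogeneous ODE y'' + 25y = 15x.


Homogeneous: r² + 25 = 0 ⇒ r = ±5i, y_h = C₁cos(5x) + C₂sin(5x).
Polynomial forcing; try y_p = Ax + B. Then y_p'' + 25 y_p = 25(Ax + B) = 15x, so B = 0 and A = 3/5.
General solution: y = C₁cos(5x) + C₂sin(5x) + (3/5)x.


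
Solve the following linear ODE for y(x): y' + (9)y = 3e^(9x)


P(x) = 9 ⇒ μ = e^(9x).
(μ y)' = 3e^(18x) ⇒ μ y = (3/18)e^(18x) + C.
Divide by μ: y = (1/6)e^(9x) + Ce^(-9x).


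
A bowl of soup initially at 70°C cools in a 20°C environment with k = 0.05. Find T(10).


Newton's law: dT/dt = -k(T - T_a) has solution T(t) = T_a + (T₀ - T_a)e^(-kt).
Plug in T_a = 20, T₀ = 70, k = 0.05, t = 10: T(10) = 20 + (50)e^(-0.50) ≈ 50.3°C.


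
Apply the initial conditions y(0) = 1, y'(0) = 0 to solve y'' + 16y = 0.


Characteristic roots of r² + 16 = 0 are ±4i, so y = C₁cos(4x) + C₂sin(4x).
Apply y(0) = 1: C₁ = 1. Differentiate and apply y'(0) = 0: 4·C₂ = 0, so C₂ = 0.
Particular solution: y = cos(4x).


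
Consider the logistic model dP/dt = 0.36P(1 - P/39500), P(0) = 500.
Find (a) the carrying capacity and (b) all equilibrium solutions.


Logistic ODE dP/dt = 0.36P(1 - P/39500) has equilibria where dP/dt = 0, i.e. P = 0 or P = 39500.
The coefficient (1 - P/K) = 0 when P = K, identifying K = 39500 as the carrying capacity.
(a) K = 39500; (b) equilibria P = 0 and P = 39500.


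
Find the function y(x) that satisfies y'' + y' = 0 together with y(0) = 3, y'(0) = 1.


Characteristic roots of r² + r = 0 are 0, -1.
General solution y = c₁ + c₂ e^(-x).
Apply y(0) = 3: c₁ + c₂ = 3. Apply y'(0) = 1: 0 c₁ - 1 c₂ = 1.
Solve: c₁ = 4, c₂ = -1.
Particular solution: y = 4 - e^(-x).


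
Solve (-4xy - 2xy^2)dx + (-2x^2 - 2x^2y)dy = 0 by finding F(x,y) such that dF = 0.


Check exactness: ∂M/∂y = -4x - 4xy and ∂N/∂x = -4x - 4xy; equal, so the equation is exact.
Integrate M with respect to x (treating y as constant): ∫M dx = -2x^2y - x^2y^2 + h(y).
Differentiate w.r.t. y and set equal to N: all terms match, so h'(y) = 0 and h is a constant absorbed into C.
General solution: -2x^2y - x^2y^2 = C.


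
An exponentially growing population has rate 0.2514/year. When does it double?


Exponential growth: P(t) = P₀ e^(0.2514t). Set P(t)/P₀ = 2: e^(0.2514t) = 2.
Solve: t = ln(2)/0.2514 ≈ 2.76 years.


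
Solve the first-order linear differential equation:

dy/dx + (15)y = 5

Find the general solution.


P(x) = 15, Q(x) = 5; integrating factor μ = e^(15x).
(μ y)' = 5e^(15x) ⇒ μ y = (1/3)e^(15x) + C.
Divide by μ: y = 1/3 + Ce^(-15x).


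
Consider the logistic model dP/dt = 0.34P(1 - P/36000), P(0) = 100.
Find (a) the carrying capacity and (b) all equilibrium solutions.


Logistic ODE dP/dt = 0.34P(1 - P/36000) has equilibria where dP/dt = 0, i.e. P = 0 or P = 36000.
The coefficient (1 - P/K) = 0 when P = K, identifying K = 36000 as the carrying capacity.
(a) K = 36000; (b) equilibria P = 0 and P = 36000.


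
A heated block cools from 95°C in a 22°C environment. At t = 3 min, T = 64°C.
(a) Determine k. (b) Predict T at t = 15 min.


Newton's law: T(t) = T_a + (T₀ - T_a)e^(-kt).
(a) Use T(3) = 64: (64 - 22)/(95 - 22) = e^(-k·3), so k = -ln(0.575)/3 ≈ 0.1843.
(b) Apply k to t = 15: T(15) = 22 + (73)e^(-2.764) ≈ 26.6°C.


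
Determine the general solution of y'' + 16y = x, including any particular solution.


Homogeneous: r² + 16 = 0 ⇒ r = ±4i, y_h = C₁cos(4x) + C₂sin(4x).
Polynomial forcing; try y_p = Ax + B. Then y_p'' + 16 y_p = 16(Ax + B) = x, so B = 0 and A = 1/16.
General solution: y = C₁cos(4x) + C₂sin(4x) + (1/16)x.


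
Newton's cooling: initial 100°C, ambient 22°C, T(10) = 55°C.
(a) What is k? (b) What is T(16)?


Newton's law: T(t) = T_a + (T₀ - T_a)e^(-kt).
(a) Use T(10) = 55: (55 - 22)/(100 - 22) = e^(-k·10), so k = -ln(0.423)/10 ≈ 0.0860.
(b) Apply k to t = 16: T(16) = 22 + (78)e^(-1.376) ≈ 41.7°C.


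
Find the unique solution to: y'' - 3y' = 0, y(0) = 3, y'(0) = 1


Characteristic roots of r² - 3r = 0 are 0, 3.
General solution y = c₁ + c₂ e^(3x).
Apply y(0) = 3: c₁ + c₂ = 3. Apply y'(0) = 1: 0 c₁ + 3 c₂ = 1.
Solve: c₁ = 8/3, c₂ = 1/3.
Particular solution: y = 8/3 + (1/3)e^(3x).


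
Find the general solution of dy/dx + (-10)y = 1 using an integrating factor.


P(x) = -10 ⇒ μ = e^(-10x).
(μ y)' = e^(-10x) ⇒ μ y = -(1/10)e^(-10x) + C.
Divide by μ: y = -1/10 + Ce^(10x).


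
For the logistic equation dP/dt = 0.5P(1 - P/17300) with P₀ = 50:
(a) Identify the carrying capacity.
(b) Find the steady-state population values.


Logistic ODE dP/dt = 0.5P(1 - P/17300) has equilibria where dP/dt = 0, i.e. P = 0 or P = 17300.
The coefficient (1 - P/K) = 0 when P = K, identifying K = 17300 as the carrying capacity.
(a) K = 17300; (b) equilibria P = 0 and P = 17300.


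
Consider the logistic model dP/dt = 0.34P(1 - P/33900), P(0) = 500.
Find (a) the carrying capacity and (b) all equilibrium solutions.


Logistic ODE dP/dt = 0.34P(1 - P/33900) has equilibria where dP/dt = 0, i.e. P = 0 or P = 33900.
The coefficient (1 - P/K) = 0 when P = K, identifying K = 33900 as the carrying capacity.
(a) K = 33900; (b) equilibria P = 0 and P = 33900.


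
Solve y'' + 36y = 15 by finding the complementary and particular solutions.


Homogeneous part: r² + 36 = 0 ⇒ r = ±6i, so y_h = C₁cos(6x) + C₂sin(6x).
Try constant y_p = A; plug in: 36A = 15 ⇒ A = 5/12.
General solution: y = C₁cos(6x) + C₂sin(6x) + 5/12.


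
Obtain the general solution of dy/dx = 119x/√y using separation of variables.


Separate: √y dy = 119x dx.
Integrate: (2/3)y^(3/2) = (119/2)x² + C.


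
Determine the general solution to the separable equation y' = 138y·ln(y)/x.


Separate: dy/[y ln(y)] = 138 dx/x.
Substitute u = ln(y): du/u = 138 dx/x.
Integrate: ln|ln(y)| = 138ln|x| + C₀, hence ln(y) = C·x^138.


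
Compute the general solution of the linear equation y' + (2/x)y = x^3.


P(x) = 2/x ⇒ μ = x^2.
(x^2 y)' = x^5 ⇒ x^2 y = x^6/(6) + C.
Solve for y: y = (1/6)x^4 + C/x^2.


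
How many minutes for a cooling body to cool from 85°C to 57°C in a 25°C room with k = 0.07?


From T(t) = T_a + (T₀ - T_a)e^(-kt), set T(t) = 57:
(57 - 25) / (85 - 25) = e^(-0.07t), so t = -ln(0.533)/0.07 ≈ 9.0 minutes.


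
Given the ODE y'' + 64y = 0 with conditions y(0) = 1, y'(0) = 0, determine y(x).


Characteristic roots of r² + 64 = 0 are ±8i, so y = C₁cos(8x) + C₂sin(8x).
Apply y(0) = 1: C₁ = 1. Differentiate and apply y'(0) = 0: 8·C₂ = 0, so C₂ = 0.
Particular solution: y = cos(8x).


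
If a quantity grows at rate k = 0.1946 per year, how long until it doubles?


Exponential growth: P(t) = P₀ e^(0.1946t). Set P(t)/P₀ = 2: e^(0.1946t) = 2.
Solve: t = ln(2)/0.1946 ≈ 3.56 years.


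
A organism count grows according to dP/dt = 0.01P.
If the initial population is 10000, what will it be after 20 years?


The ODE dP/dt = 0.01P has solution P(t) = P(0)e^(0.01t).
Substitute P(0) = 10000 and t = 20: P(20) = 10000 e^(0.20) ≈ 12214.


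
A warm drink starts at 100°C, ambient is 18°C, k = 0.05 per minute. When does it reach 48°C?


From T(t) = T_a + (T₀ - T_a)e^(-kt), set T(t) = 48:
(48 - 18) / (100 - 18) = e^(-0.05t), so t = -ln(0.366)/0.05 ≈ 20.1 minutes.


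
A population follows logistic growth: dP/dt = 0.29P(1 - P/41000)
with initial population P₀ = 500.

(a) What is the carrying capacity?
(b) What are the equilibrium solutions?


Logistic ODE dP/dt = 0.29P(1 - P/41000) has equilibria where dP/dt = 0, i.e. P = 0 or P = 41000.
The coefficient (1 - P/K) = 0 when P = K, identifying K = 41000 as the carrying capacity.
(a) K = 41000; (b) equilibria P = 0 and P = 41000.


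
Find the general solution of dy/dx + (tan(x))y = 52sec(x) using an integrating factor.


P(x) = tan(x) ⇒ μ = e^(∫tan(x)dx) = sec(x).
(sec(x) y)' = 52sec²(x) ⇒ sec(x) y = 52tan(x) + C.
Multiply by cos(x): y = 52sin(x) + C·cos(x).


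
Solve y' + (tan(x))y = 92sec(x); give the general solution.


P(x) = tan(x) ⇒ μ = e^(∫tan(x)dx) = sec(x).
(sec(x) y)' = 92sec²(x) ⇒ sec(x) y = 92tan(x) + C.
Multiply by cos(x): y = 92sin(x) + C·cos(x).


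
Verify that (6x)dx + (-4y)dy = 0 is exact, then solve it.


Check exactness: ∂M/∂y = 0 and ∂N/∂x = 0; equal, so the equation is exact.
Integrate M with respect to x (treating y as constant): ∫M dx = 3x^2 + h(y).
Differentiate w.r.t. y and set equal to N: the x-dependent terms already match, leaving h'(y) = -4y. Integrate: h(y) = -2y^2.
So F(x,y) = 3x^2 - 2y^2.
General solution: 3x^2 - 2y^2 = C.


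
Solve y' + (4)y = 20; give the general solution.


P(x) = 4, Q(x) = 20; integrating factor μ = e^(4x).
(μ y)' = 20e^(4x) ⇒ μ y = 5e^(4x) + C.
Divide by μ: y = 5 + Ce^(-4x).


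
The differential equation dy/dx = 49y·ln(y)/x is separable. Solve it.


Separate: dy/[y ln(y)] = 49 dx/x.
Substitute u = ln(y): du/u = 49 dx/x.
Integrate: ln|ln(y)| = 49ln|x| + C₀, hence ln(y) = C·x^49.


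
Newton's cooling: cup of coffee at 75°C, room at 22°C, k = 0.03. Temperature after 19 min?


Newton's law: dT/dt = -k(T - T_a) has solution T(t) = T_a + (T₀ - T_a)e^(-kt).
Plug in T_a = 22, T₀ = 75, k = 0.03, t = 19: T(19) = 22 + (53)e^(-0.57) ≈ 52.0°C.


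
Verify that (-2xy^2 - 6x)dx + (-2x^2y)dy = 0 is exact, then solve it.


Check exactness: ∂M/∂y = -4xy and ∂N/∂x = -4xy; equal, so the equation is exact.
Integrate M with respect to x (treating y as constant): ∫M dx = -x^2y^2 - 3x^2 + h(y).
Differentiate w.r.t. y and set equal to N: all terms match, so h'(y) = 0 and h is a constant absorbed into C.
General solution: -x^2y^2 - 3x^2 = C.


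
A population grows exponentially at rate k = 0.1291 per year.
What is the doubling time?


Exponential growth: P(t) = P₀ e^(0.1291t). Set P(t)/P₀ = 2: e^(0.1291t) = 2.
Solve: t = ln(2)/0.1291 ≈ 5.37 years.


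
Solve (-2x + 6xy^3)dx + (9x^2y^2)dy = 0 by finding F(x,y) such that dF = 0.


Check exactness: ∂M/∂y = 18xy^2 and ∂N/∂x = 18xy^2; equal, so the equation is exact.
Integrate M with respect to x (treating y as constant): ∫M dx = -x^2 + 3x^2y^3 + h(y).
Differentiate w.r.t. y and set equal to N: all terms match, so h'(y) = 0 and h is a constant absorbed into C.
General solution: -x^2 + 3x^2y^3 = C.


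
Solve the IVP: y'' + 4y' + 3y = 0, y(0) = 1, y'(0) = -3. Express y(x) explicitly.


Characteristic roots of r² + 4r + 3 = 0 are -3, -1.
General solution y = c₁ e^(-3x) + c₂ e^(-x).
Apply y(0) = 1: c₁ + c₂ = 1. Apply y'(0) = -3: -3 c₁ - 1 c₂ = -3.
Solve: c₁ = 1, c₂ = 0.
Particular solution: y = e^(-3x) + 0e^(-x).


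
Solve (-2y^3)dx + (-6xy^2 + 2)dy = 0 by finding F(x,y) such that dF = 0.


Check exactness: ∂M/∂y = -6y^2 and ∂N/∂x = -6y^2; equal, so the equation is exact.
Integrate M with respect to x (treating y as constant): ∫M dx = -2xy^3 + h(y).
Differentiate w.r.t. y and set equal to N: the x-dependent terms already match, leaving h'(y) = 2. Integrate: h(y) = 2y.
So F(x,y) = -2xy^3 + 2y.
General solution: -2xy^3 + 2y = C.


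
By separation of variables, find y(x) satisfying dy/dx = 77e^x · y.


Separate variables: dy/y = 77e^x dx.
Integrate: ln|y| = 77e^x + C₀.
Exponentiate: y = Ce^(77e^x).


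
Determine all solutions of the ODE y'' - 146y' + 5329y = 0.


Characteristic equation: r² - 146r + 5329 = 0, i.e. (r - 73)² = 0.
Repeated root r = 73; include an x factor for the second linearly independent solution.
General solution: y = (C₁ + C₂x)e^(73x).


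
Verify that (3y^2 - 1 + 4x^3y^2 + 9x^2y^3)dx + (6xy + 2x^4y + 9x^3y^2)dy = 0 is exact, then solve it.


Check exactness: ∂M/∂y = 6y + 8x^3y + 27x^2y^2 and ∂N/∂x = 6y + 8x^3y + 27x^2y^2; equal, so the equation is exact.
Integrate M with respect to x (treating y as constant): ∫M dx = 3xy^2 - x + x^4y^2 + 3x^3y^3 + h(y).
Differentiate w.r.t. y and set equal to N: all terms match, so h'(y) = 0 and h is a constant absorbed into C.
General solution: 3xy^2 - x + x^4y^2 + 3x^3y^3 = C.


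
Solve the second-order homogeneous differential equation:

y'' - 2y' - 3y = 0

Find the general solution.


Characteristic equation: r² - 2r - 3 = 0.
Factor: (r + 1)(r - 3) = 0 ⇒ r = -1, 3 (distinct real).
General solution: y = C₁e^(-x) + C₂e^(3x).


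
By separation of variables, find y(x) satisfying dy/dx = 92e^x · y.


Separate variables: dy/y = 92e^x dx.
Integrate: ln|y| = 92e^x + C₀.
Exponentiate: y = Ce^(92e^x).


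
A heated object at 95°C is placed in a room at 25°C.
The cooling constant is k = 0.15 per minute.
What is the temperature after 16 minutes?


Newton's law: dT/dt = -k(T - T_a) has solution T(t) = T_a + (T₀ - T_a)e^(-kt).
Plug in T_a = 25, T₀ = 95, k = 0.15, t = 16: T(16) = 25 + (70)e^(-2.40) ≈ 31.4°C.


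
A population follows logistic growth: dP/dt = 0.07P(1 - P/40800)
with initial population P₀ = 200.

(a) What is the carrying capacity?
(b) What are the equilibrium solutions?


Logistic ODE dP/dt = 0.07P(1 - P/40800) has equilibria where dP/dt = 0, i.e. P = 0 or P = 40800.
The coefficient (1 - P/K) = 0 when P = K, identifying K = 40800 as the carrying capacity.
(a) K = 40800; (b) equilibria P = 0 and P = 40800.


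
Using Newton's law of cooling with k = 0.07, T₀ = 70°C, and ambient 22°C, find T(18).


Newton's law: dT/dt = -k(T - T_a) has solution T(t) = T_a + (T₀ - T_a)e^(-kt).
Plug in T_a = 22, T₀ = 70, k = 0.07, t = 18: T(18) = 22 + (48)e^(-1.26) ≈ 35.6°C.


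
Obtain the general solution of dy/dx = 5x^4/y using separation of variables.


Separate variables: y dy = 5x^4 dx.
Integrate both sides: y²/2 = x^5 + C₀.
Multiply by 2: y² = 2x^5 + C.


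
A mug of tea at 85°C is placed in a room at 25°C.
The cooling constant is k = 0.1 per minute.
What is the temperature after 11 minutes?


Newton's law: dT/dt = -k(T - T_a) has solution T(t) = T_a + (T₀ - T_a)e^(-kt).
Plug in T_a = 25, T₀ = 85, k = 0.1, t = 11: T(11) = 25 + (60)e^(-1.10) ≈ 45.0°C.


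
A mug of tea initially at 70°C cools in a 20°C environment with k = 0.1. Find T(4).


Newton's law: dT/dt = -k(T - T_a) has solution T(t) = T_a + (T₀ - T_a)e^(-kt).
Plug in T_a = 20, T₀ = 70, k = 0.1, t = 4: T(4) = 20 + (50)e^(-0.40) ≈ 53.5°C.


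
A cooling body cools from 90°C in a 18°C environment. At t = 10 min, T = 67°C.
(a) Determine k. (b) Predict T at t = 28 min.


Newton's law: T(t) = T_a + (T₀ - T_a)e^(-kt).
(a) Use T(10) = 67: (67 - 18)/(90 - 18) = e^(-k·10), so k = -ln(0.681)/10 ≈ 0.0385.
(b) Apply k to t = 28: T(28) = 18 + (72)e^(-1.078) ≈ 42.5°C.


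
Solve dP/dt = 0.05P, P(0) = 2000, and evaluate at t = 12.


The ODE dP/dt = 0.05P has solution P(t) = P(0)e^(0.05t).
Substitute P(0) = 2000 and t = 12: P(12) = 2000 e^(0.60) ≈ 3644.


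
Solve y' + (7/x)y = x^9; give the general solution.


P(x) = 7/x ⇒ μ = x^7.
(x^7 y)' = x^7·x^9 = x^16.
Integrate: x^7 y = x^17/(17) + C.
Solve for y: y = (1/17)x^10 + C/x^7.


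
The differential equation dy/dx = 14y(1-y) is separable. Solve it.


Separate: dy/[y(1-y)] = 14 dx.
Partial fractions: 1/[y(1-y)] = 1/y + 1/(1-y).
Integrate: ln|y/(1-y)| = 14x + C₀.
Solve for y: y = 1/(1 + Ce^(-14x)).


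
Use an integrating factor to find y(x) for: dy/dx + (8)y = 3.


P(x) = 8, Q(x) = 3; integrating factor μ = e^(8x).
(μ y)' = 3e^(8x) ⇒ μ y = (3/8)e^(8x) + C.
Divide by μ: y = 3/8 + Ce^(-8x).


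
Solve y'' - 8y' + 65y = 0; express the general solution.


Characteristic equation: r² - 8r + 65 = 0.
Discriminant is negative; roots r = 4 ± 7i (complex conjugate pair).
General solution uses e^(α x)(C₁ cos(β x) + C₂ sin(β x)): y = e^(4x)(C₁cos(7x) + C₂sin(7x)).


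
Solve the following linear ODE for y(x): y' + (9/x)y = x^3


P(x) = 9/x ⇒ μ = x^9.
(x^9 y)' = x^12 ⇒ x^9 y = x^13/(13) + C.
Solve for y: y = (1/13)x^4 + C/x^9.


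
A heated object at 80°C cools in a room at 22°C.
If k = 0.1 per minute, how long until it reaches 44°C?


From T(t) = T_a + (T₀ - T_a)e^(-kt), set T(t) = 44:
(44 - 22) / (80 - 22) = e^(-0.1t), so t = -ln(0.379)/0.1 ≈ 9.7 minutes.


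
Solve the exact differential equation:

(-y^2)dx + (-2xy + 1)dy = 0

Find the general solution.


Check exactness: ∂M/∂y = -2y and ∂N/∂x = -2y; equal, so the equation is exact.
Integrate M with respect to x (treating y as constant): ∫M dx = -xy^2 + h(y).
Differentiate w.r.t. y and set equal to N: the x-dependent terms already match, leaving h'(y) = 1. Integrate: h(y) = y.
So F(x,y) = -xy^2 + y.
General solution: -xy^2 + y = C.


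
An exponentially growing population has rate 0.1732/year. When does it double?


Exponential growth: P(t) = P₀ e^(0.1732t). Set P(t)/P₀ = 2: e^(0.1732t) = 2.
Solve: t = ln(2)/0.1732 ≈ 4.00 years.


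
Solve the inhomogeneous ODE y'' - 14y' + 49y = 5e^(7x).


Characteristic polynomial (r - 7)² = 0; repeated root r = 7.
y_h = (C₁ + C₂x)e^(7x). Forcing matches the repeated root (resonance), so try y_p = Ax² e^(7x).
Substitute and solve for A: 2A = 5, so A = 5/2.
General solution: y = (C₁ + C₂x + (5/2)x²)e^(7x).


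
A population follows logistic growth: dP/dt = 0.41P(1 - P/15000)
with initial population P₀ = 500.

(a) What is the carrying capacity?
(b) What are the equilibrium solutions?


Logistic ODE dP/dt = 0.41P(1 - P/15000) has equilibria where dP/dt = 0, i.e. P = 0 or P = 15000.
The coefficient (1 - P/K) = 0 when P = K, identifying K = 15000 as the carrying capacity.
(a) K = 15000; (b) equilibria P = 0 and P = 15000.


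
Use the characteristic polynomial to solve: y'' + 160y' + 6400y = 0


Characteristic equation: r² + 160r + 6400 = 0, i.e. (r + 80)² = 0.
Repeated root r = -80; include an x factor for the second linearly independent solution.
General solution: y = (C₁ + C₂x)e^(-80x).


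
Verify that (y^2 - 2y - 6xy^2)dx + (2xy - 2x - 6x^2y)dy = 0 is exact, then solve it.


Check exactness: ∂M/∂y = 2y - 2 - 12xy and ∂N/∂x = 2y - 2 - 12xy; equal, so the equation is exact.
Integrate M with respect to x (treating y as constant): ∫M dx = xy^2 - 2xy - 3x^2y^2 + h(y).
Differentiate w.r.t. y and set equal to N: all terms match, so h'(y) = 0 and h is a constant absorbed into C.
General solution: xy^2 - 2xy - 3x^2y^2 = C.


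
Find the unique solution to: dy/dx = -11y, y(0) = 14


General solution of y' = -11y is y = Ce^(-11x).
Apply y(0) = 14: C = 14.
Particular solution: y = 14e^(-11x).


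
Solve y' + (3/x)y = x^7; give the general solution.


P(x) = 3/x ⇒ μ = x^3.
(x^3 y)' = x^10 ⇒ x^3 y = x^11/(11) + C.
Solve for y: y = (1/11)x^8 + C/x^3.


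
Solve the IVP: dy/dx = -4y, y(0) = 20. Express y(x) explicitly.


General solution of y' = -4y is y = Ce^(-4x).
Apply y(0) = 20: C = 20.
Particular solution: y = 20e^(-4x).


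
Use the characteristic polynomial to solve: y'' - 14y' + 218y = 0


Characteristic equation: r² - 14r + 218 = 0.
Discriminant is negative; roots r = 7 ± 13i (complex conjugate pair).
General solution uses e^(α x)(C₁ cos(β x) + C₂ sin(β x)): y = e^(7x)(C₁cos(13x) + C₂sin(13x)).


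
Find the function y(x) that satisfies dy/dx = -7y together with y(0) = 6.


General solution of y' = -7y is y = Ce^(-7x).
Apply y(0) = 6: C = 6.
Particular solution: y = 6e^(-7x).


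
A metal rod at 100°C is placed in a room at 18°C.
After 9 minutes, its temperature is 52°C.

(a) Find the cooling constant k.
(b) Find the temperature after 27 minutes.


Newton's law: T(t) = T_a + (T₀ - T_a)e^(-kt).
(a) Use T(9) = 52: (52 - 18)/(100 - 18) = e^(-k·9), so k = -ln(0.415)/9 ≈ 0.0978.
(b) Apply k to t = 27: T(27) = 18 + (82)e^(-2.641) ≈ 23.8°C.


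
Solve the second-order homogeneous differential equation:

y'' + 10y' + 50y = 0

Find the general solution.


Characteristic equation: r² + 10r + 50 = 0.
Discriminant is negative; roots r = -5 ± 5i (complex conjugate pair).
General solution uses e^(α x)(C₁ cos(β x) + C₂ sin(β x)): y = e^(-5x)(C₁cos(5x) + C₂sin(5x)).


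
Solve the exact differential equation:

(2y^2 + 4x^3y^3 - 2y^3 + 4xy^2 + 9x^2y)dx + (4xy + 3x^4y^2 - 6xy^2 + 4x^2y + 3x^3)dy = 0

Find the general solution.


Check exactness: ∂M/∂y = 4y + 12x^3y^2 - 6y^2 + 8xy + 9x^2 and ∂N/∂x = 4y + 12x^3y^2 - 6y^2 + 8xy + 9x^2; equal, so the equation is exact.
Integrate M with respect to x (treating y as constant): ∫M dx = 2xy^2 + x^4y^3 - 2xy^3 + 2x^2y^2 + 3x^3y + h(y).
Differentiate w.r.t. y and set equal to N: all terms match, so h'(y) = 0 and h is a constant absorbed into C.
General solution: 2xy^2 + x^4y^3 - 2xy^3 + 2x^2y^2 + 3x^3y = C.
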